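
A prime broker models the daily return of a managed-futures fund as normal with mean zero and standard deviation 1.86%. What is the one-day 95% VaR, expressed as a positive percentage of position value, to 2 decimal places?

3.06%

At 95% one-sided, z = 1.645.
VaR = z·σ = 1.645 × 1.86% = 3.060%.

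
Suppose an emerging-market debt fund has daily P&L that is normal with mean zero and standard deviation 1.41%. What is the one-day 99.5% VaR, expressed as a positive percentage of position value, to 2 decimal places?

3.63%

At 99.5% one-sided, z = 2.576.
VaR = z·σ = 2.576 × 1.41% = 3.632%.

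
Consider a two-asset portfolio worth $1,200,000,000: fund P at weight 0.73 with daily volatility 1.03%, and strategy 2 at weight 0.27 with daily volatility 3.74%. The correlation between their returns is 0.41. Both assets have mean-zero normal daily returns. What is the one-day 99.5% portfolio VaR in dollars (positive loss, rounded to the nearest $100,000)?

σ_p² = 0.73²·1.03² + 0.27²·3.74² + 2·0.41·0.73·0.27·1.03·3.74 = 2.2076 (%²).
σ_p = √2.2076 = 1.486%.
At 99.5%, z = 2.576.
VaR = 2.576 × 1.486% = 3.828%; on $1,200,000,000 that is $45,936,000.

$45,900,000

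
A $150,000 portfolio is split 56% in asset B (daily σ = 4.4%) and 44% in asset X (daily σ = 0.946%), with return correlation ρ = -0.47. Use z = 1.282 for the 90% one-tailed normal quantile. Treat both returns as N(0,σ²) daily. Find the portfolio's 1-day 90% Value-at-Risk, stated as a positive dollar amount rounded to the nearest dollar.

$4,419

σ_p² = 0.56²·4.4² + 0.44²·0.946² + 2·-0.47·0.56·0.44·4.4·0.946 = 5.2805 (%²).
σ_p = √5.2805 = 2.298%.
VaR = 1.282 × 2.298% = 2.946%; on $150,000 that is $4,419.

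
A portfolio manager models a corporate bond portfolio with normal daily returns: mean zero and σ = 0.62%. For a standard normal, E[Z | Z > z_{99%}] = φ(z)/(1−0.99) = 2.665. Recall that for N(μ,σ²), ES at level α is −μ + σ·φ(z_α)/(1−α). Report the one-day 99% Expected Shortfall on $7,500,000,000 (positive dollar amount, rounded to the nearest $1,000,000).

$124,000,000

ES = 0.62% × 2.665 = 1.652%.
On $7,500,000,000: 0.01652 × $7,500,000,000 = $123,900,000.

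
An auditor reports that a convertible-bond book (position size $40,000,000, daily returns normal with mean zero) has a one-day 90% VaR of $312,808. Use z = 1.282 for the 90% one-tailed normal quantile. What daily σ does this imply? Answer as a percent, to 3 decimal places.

VaR as a fraction: $312,808 / $40,000,000 = 0.782%.
σ = VaR / z = 0.782% / 1.282 = 0.610%.

0.610%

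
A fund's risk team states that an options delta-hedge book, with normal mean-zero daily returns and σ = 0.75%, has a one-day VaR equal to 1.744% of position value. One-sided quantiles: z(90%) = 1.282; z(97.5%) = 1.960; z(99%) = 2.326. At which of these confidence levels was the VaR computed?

99%

Implied z = VaR/σ = 1.744 / 0.75 = 2.325.
This matches z(99%) = 2.326.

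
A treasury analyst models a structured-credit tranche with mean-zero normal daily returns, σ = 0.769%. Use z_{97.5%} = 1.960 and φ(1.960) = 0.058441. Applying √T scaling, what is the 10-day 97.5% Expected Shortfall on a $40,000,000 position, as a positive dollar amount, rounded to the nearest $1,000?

$2,274,000

σ_{10d} = 0.769% × √10 = 2.432%.
ES multiplier = φ(z)/(1−α) = 0.058441/0.025 = 2.338.
ES = 2.432% × 2.338 = 5.686%; on $40,000,000: $2,274,400.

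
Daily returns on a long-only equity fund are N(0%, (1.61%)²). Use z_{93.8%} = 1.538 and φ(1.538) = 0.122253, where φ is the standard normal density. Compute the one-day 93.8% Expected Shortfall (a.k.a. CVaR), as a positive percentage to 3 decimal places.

Tail multiplier: φ(z)/(1−α) = 0.122253 / 0.062 = 1.972.
ES = 1.61% × 1.972 = 3.175%.

3.175%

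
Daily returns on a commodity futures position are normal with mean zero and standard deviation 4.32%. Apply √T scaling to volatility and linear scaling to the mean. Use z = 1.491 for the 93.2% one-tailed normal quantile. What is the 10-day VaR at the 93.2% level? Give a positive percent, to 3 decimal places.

20.369%

σ_{10d} = 4.32% × √10 = 13.661%.
VaR = 1.491 × 13.661% = 20.369%.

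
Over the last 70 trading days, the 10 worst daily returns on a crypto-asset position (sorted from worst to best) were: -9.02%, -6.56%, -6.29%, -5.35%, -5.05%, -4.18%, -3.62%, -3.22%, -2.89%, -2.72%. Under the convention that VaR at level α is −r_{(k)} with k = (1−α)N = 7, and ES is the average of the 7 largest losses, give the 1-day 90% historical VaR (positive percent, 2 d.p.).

3.62%

k = 7; the 7th lowest return is -3.62%, so VaR = 3.62%.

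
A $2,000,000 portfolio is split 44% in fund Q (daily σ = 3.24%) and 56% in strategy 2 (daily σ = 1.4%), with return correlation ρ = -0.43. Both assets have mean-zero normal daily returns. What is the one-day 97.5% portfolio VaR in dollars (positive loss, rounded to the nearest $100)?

$50,900

σ_p² = 0.44²·3.24² + 0.56²·1.4² + 2·-0.43·0.44·0.56·3.24·1.4 = 1.6858 (%²).
σ_p = √1.6858 = 1.298%.
At 97.5%, z = 1.960.
VaR = 1.960 × 1.298% = 2.544%; on $2,000,000 that is $50,880.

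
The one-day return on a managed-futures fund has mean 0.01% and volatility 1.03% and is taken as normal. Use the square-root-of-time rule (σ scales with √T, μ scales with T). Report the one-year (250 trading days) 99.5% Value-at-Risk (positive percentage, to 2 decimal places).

39.45%

At 99.5%, z = 2.576.
σ_{250d} = 1.03% × √250 = 16.286%; μ_{250d} = 250 × 0.01% = 2.500%.
VaR = −(2.500%) + 2.576 × 16.286% = 39.453%.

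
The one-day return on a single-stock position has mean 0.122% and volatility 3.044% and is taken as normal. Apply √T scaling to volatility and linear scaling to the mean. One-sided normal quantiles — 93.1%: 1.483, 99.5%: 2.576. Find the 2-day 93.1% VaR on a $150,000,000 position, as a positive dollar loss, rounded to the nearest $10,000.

$9,210,000

σ_{2d} = 3.044% × √2 = 4.305%; μ_{2d} = 2 × 0.122% = 0.244%.
VaR = −(0.244%) + 1.483 × 4.305% = 6.140%.
On $150,000,000: 0.06140 × $150,000,000 = $9,210,000.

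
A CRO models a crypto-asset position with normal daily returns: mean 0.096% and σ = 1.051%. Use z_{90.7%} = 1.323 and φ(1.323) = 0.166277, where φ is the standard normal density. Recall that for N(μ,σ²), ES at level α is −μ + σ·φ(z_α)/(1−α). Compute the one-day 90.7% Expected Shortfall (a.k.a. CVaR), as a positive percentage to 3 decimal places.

Tail multiplier: φ(z)/(1−α) = 0.166277 / 0.093 = 1.788.
ES = −(0.096%) + 1.051% × 1.788 = 1.783%.

1.783%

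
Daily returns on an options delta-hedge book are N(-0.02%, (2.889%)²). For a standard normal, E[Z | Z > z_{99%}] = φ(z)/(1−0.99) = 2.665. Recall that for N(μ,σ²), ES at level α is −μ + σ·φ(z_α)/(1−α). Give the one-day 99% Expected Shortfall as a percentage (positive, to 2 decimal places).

7.72%

ES = −(-0.02%) + 2.889% × 2.665 = 7.719%.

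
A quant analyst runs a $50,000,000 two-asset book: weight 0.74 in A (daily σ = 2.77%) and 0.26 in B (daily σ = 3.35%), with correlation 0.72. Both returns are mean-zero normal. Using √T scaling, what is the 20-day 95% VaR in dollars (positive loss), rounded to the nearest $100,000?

$10,100,000

σ_p = √(0.74²·2.77² + 0.26²·3.35² + 2·0.72·0.74·0.26·2.77·3.35) = 2.744%.
σ_{20d} = 2.744% × √20 = 12.272%.
z(95%) = 1.645.
VaR = 1.645 × 12.272% = 20.187%; on $50,000,000 that is $10,093,500.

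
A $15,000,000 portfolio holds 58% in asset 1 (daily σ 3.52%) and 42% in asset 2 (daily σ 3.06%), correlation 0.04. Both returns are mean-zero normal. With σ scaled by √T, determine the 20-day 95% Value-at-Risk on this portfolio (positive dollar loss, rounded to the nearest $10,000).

σ_p = √(0.58²·3.52² + 0.42²·3.06² + 2·0.04·0.58·0.42·3.52·3.06) = 2.456%.
σ_{20d} = 2.456% × √20 = 10.984%.
z(95%) = 1.645.
VaR = 1.645 × 10.984% = 18.069%; on $15,000,000 that is $2,710,350.

$2,710,000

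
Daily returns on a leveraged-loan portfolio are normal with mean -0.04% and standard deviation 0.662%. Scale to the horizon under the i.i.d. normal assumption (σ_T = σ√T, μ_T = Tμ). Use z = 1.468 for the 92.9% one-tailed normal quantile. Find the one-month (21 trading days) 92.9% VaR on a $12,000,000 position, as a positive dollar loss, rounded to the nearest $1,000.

σ_{21d} = 0.662% × √21 = 3.034%; μ_{21d} = 21 × -0.04% = -0.840%.
VaR = −(-0.840%) + 1.468 × 3.034% = 5.294%.
On $12,000,000: 0.05294 × $12,000,000 = $635,280.

$635,000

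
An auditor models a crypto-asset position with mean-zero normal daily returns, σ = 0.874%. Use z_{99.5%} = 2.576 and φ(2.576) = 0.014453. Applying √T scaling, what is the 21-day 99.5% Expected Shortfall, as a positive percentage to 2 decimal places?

11.58%

σ_{21d} = 0.874% × √21 = 4.005%.
ES multiplier = φ(z)/(1−α) = 0.014453/0.005 = 2.891.
ES = 4.005% × 2.891 = 11.578%.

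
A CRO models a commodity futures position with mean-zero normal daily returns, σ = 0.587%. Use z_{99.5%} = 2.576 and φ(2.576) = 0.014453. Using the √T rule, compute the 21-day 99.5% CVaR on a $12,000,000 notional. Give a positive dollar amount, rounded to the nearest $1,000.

$933,000

σ_{21d} = 0.587% × √21 = 2.690%.
ES multiplier = φ(z)/(1−α) = 0.014453/0.005 = 2.891.
ES = 2.690% × 2.891 = 7.777%; on $12,000,000: $933,240.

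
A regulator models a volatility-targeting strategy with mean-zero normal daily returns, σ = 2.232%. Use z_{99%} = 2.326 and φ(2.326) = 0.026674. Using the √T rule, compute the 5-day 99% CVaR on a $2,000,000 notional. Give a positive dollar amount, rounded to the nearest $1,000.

σ_{5d} = 2.232% × √5 = 4.991%.
ES multiplier = φ(z)/(1−α) = 0.026674/0.01 = 2.667.
ES = 4.991% × 2.667 = 13.311%; on $2,000,000: $266,220.

$266,000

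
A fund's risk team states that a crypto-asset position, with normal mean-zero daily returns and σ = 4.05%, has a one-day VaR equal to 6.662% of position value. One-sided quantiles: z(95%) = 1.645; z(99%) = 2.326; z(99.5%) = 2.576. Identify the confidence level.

Implied z = VaR/σ = 6.662 / 4.05 = 1.645.
This matches z(95%) = 1.645.

95%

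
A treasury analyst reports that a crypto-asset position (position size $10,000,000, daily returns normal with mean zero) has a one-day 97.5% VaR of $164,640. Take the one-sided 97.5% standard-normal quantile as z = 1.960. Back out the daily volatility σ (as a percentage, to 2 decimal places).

VaR as a fraction: $164,640 / $10,000,000 = 1.646%.
σ = VaR / z = 1.646% / 1.960 = 0.840%.

0.84%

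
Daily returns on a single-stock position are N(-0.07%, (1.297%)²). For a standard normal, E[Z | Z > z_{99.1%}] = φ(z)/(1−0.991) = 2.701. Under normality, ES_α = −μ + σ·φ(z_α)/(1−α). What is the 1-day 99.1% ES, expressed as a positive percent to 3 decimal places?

3.573%

ES = −(-0.07%) + 1.297% × 2.701 = 3.573%.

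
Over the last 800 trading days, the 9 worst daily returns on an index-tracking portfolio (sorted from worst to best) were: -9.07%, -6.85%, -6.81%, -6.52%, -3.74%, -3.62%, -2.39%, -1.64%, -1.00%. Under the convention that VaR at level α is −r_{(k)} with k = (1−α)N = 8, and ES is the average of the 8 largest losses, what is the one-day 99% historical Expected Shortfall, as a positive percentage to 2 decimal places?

5.08%

The 8 worst returns sum to -40.64%.
ES = −(-40.64%) / 8 = 5.08%.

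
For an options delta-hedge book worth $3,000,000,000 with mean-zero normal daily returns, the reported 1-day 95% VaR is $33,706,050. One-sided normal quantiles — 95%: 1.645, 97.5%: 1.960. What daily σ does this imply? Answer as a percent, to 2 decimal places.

VaR as a fraction: $33,706,050 / $3,000,000,000 = 1.124%.
σ = VaR / z = 1.124% / 1.645 = 0.683%.

0.68%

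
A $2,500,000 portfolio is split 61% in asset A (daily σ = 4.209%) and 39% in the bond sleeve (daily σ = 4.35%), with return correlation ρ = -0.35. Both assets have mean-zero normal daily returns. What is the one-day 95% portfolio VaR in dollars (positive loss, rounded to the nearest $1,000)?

$104,000

σ_p² = 0.61²·4.209² + 0.39²·4.35² + 2·-0.35·0.61·0.39·4.209·4.35 = 6.4211 (%²).
σ_p = √6.4211 = 2.534%.
At 95%, z = 1.645.
VaR = 1.645 × 2.534% = 4.168%; on $2,500,000 that is $104,200.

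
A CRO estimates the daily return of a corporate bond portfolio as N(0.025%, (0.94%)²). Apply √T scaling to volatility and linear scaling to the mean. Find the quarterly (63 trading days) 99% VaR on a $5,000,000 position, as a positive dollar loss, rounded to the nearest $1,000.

$789,000

At 99%, z = 2.326.
σ_{63d} = 0.94% × √63 = 7.461%; μ_{63d} = 63 × 0.025% = 1.575%.
VaR = −(1.575%) + 2.326 × 7.461% = 15.779%.
On $5,000,000: 0.15779 × $5,000,000 = $788,950.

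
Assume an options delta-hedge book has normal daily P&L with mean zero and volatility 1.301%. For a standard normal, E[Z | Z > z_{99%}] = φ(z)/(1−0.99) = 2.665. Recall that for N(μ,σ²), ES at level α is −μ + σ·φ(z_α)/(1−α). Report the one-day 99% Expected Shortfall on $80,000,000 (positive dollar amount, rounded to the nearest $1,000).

ES = 1.301% × 2.665 = 3.467%.
On $80,000,000: 0.03467 × $80,000,000 = $2,773,600.

$2,774,000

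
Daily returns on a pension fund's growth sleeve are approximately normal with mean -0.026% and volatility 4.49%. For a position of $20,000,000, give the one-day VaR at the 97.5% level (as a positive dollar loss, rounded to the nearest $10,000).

$1,770,000

At 97.5% one-sided, z = 1.960.
VaR = −μ + z·σ = −(-0.026%) + 1.960 × 4.49% = 8.826%.
On $20,000,000: 0.08826 × $20,000,000 = $1,765,200.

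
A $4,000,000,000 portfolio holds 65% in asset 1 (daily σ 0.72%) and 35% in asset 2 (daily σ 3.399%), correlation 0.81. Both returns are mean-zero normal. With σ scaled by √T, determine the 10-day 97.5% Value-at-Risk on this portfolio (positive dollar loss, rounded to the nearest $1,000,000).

$395,000,000

σ_p = √(0.65²·0.72² + 0.35²·3.399² + 2·0.81·0.65·0.35·0.72·3.399) = 1.593%.
σ_{10d} = 1.593% × √10 = 5.038%.
z(97.5%) = 1.960.
VaR = 1.960 × 5.038% = 9.874%; on $4,000,000,000 that is $394,960,000.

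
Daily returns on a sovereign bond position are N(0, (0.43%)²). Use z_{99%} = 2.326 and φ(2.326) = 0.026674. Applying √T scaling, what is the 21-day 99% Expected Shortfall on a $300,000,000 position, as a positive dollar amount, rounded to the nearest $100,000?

$15,800,000

σ_{21d} = 0.43% × √21 = 1.971%.
ES multiplier = φ(z)/(1−α) = 0.026674/0.01 = 2.667.
ES = 1.971% × 2.667 = 5.257%; on $300,000,000: $15,771,000.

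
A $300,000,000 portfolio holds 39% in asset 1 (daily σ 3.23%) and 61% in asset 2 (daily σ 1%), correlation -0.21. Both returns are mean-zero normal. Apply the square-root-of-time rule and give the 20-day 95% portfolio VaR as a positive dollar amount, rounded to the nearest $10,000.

$28,230,000

σ_p = √(0.39²·3.23² + 0.61²·1² + 2·-0.21·0.39·0.61·3.23·1) = 1.279%.
σ_{20d} = 1.279% × √20 = 5.720%.
z(95%) = 1.645.
VaR = 1.645 × 5.720% = 9.409%; on $300,000,000 that is $28,227,000.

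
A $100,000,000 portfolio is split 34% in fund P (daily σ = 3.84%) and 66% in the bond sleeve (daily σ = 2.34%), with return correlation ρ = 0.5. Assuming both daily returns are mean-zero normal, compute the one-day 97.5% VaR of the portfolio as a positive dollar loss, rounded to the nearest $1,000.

σ_p² = 0.34²·3.84² + 0.66²·2.34² + 2·0.5·0.34·0.66·3.84·2.34 = 6.1061 (%²).
σ_p = √6.1061 = 2.471%.
At 97.5%, z = 1.960.
VaR = 1.960 × 2.471% = 4.843%; on $100,000,000 that is $4,843,000.

$4,843,000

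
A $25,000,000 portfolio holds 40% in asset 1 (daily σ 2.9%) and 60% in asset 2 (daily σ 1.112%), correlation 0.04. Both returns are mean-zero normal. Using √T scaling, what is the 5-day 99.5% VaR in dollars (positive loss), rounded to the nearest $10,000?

$1,960,000

σ_p = √(0.4²·2.9² + 0.6²·1.112² + 2·0.04·0.4·0.6·2.9·1.112) = 1.361%.
σ_{5d} = 1.361% × √5 = 3.043%.
z(99.5%) = 2.576.
VaR = 2.576 × 3.043% = 7.839%; on $25,000,000 that is $1,959,750.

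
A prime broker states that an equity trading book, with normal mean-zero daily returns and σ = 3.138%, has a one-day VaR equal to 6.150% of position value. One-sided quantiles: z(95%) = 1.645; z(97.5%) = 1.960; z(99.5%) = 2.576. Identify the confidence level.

97.5%

Implied z = VaR/σ = 6.150 / 3.138 = 1.960.
This matches z(97.5%) = 1.960.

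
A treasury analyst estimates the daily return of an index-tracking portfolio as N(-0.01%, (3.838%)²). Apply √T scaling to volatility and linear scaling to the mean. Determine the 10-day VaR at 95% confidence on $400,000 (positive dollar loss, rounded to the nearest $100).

At 95%, z = 1.645.
σ_{10d} = 3.838% × √10 = 12.137%; μ_{10d} = 10 × -0.01% = -0.100%.
VaR = −(-0.100%) + 1.645 × 12.137% = 20.065%.
On $400,000: 0.20065 × $400,000 = $80,260.

$80,300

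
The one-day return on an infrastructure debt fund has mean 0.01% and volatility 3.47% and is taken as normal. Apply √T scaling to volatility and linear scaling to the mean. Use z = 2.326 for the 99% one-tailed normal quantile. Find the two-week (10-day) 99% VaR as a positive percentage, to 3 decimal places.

σ_{10d} = 3.47% × √10 = 10.973%; μ_{10d} = 10 × 0.01% = 0.100%.
VaR = −(0.100%) + 2.326 × 10.973% = 25.423%.

25.423%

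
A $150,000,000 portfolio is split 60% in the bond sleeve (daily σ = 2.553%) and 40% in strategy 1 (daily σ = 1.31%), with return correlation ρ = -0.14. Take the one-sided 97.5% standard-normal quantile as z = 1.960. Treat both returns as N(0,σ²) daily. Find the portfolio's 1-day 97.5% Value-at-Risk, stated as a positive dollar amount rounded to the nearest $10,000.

$4,550,000

σ_p² = 0.6²·2.553² + 0.4²·1.31² + 2·-0.14·0.6·0.4·2.553·1.31 = 2.3962 (%²).
σ_p = √2.3962 = 1.548%.
VaR = 1.960 × 1.548% = 3.034%; on $150,000,000 that is $4,551,000.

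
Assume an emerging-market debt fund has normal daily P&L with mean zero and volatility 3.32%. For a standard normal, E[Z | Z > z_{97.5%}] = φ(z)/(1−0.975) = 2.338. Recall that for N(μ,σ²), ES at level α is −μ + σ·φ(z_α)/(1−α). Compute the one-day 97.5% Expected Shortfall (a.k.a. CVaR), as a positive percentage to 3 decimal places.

7.762%

ES = 3.32% × 2.338 = 7.762%.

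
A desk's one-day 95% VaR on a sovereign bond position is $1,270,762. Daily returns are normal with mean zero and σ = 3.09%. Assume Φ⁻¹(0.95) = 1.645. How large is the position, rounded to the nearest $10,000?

VaR as a fraction of value: z·σ = 1.645 × 3.09% = 5.08305%.
Position = $1,270,762 / 0.0508305 = $24,999,990.

$25,000,000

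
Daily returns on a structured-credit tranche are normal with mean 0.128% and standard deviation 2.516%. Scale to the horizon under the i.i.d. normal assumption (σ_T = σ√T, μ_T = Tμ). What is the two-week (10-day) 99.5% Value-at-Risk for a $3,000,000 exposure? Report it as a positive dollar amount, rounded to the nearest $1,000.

$576,000

At 99.5%, z = 2.576.
σ_{10d} = 2.516% × √10 = 7.956%; μ_{10d} = 10 × 0.128% = 1.280%.
VaR = −(1.280%) + 2.576 × 7.956% = 19.215%.
On $3,000,000: 0.19215 × $3,000,000 = $576,450.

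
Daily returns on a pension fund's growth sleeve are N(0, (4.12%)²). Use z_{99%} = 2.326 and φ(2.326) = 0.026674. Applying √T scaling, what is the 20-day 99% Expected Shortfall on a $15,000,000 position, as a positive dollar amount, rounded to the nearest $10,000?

σ_{20d} = 4.12% × √20 = 18.425%.
ES multiplier = φ(z)/(1−α) = 0.026674/0.01 = 2.667.
ES = 18.425% × 2.667 = 49.139%; on $15,000,000: $7,370,850.

$7,370,000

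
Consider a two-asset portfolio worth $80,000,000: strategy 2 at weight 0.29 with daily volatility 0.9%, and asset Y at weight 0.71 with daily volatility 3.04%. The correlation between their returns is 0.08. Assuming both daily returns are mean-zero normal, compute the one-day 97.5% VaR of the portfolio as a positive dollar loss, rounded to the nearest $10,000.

$3,440,000

σ_p² = 0.29²·0.9² + 0.71²·3.04² + 2·0.08·0.29·0.71·0.9·3.04 = 4.8169 (%²).
σ_p = √4.8169 = 2.195%.
At 97.5%, z = 1.960.
VaR = 1.960 × 2.195% = 4.302%; on $80,000,000 that is $3,441,600.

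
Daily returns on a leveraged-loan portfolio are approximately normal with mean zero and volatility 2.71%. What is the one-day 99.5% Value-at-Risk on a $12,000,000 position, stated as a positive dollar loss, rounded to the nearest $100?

$837,700

At 99.5% one-sided, z = 2.576.
VaR = z·σ = 2.576 × 2.71% = 6.981%.
On $12,000,000: 0.06981 × $12,000,000 = $837,720.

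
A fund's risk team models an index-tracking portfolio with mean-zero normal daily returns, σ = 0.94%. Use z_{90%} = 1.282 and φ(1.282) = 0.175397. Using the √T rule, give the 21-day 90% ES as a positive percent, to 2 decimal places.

7.56%

σ_{21d} = 0.94% × √21 = 4.308%.
ES multiplier = φ(z)/(1−α) = 0.175397/0.1 = 1.754.
ES = 4.308% × 1.754 = 7.556%.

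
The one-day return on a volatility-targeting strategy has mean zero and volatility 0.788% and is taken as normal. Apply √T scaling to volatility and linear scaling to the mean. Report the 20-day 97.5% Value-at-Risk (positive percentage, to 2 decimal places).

At 97.5%, z = 1.960.
σ_{20d} = 0.788% × √20 = 3.524%.
VaR = 1.960 × 3.524% = 6.907%.

6.91%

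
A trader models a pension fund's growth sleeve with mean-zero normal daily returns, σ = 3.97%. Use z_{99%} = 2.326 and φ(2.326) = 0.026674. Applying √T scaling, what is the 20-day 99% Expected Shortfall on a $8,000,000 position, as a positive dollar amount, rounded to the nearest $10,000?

σ_{20d} = 3.97% × √20 = 17.754%.
ES multiplier = φ(z)/(1−α) = 0.026674/0.01 = 2.667.
ES = 17.754% × 2.667 = 47.350%; on $8,000,000: $3,788,000.

$3,790,000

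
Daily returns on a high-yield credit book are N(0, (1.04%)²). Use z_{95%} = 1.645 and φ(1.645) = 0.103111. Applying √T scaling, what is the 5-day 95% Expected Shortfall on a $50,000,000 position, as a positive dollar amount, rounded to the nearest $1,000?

σ_{5d} = 1.04% × √5 = 2.326%.
ES multiplier = φ(z)/(1−α) = 0.103111/0.05 = 2.062.
ES = 2.326% × 2.062 = 4.796%; on $50,000,000: $2,398,000.

$2,398,000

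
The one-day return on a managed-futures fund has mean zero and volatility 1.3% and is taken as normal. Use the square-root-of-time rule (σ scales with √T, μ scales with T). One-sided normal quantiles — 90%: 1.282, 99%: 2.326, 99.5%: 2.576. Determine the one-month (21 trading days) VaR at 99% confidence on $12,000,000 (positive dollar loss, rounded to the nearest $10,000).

σ_{21d} = 1.3% × √21 = 5.957%.
VaR = 2.326 × 5.957% = 13.856%.
On $12,000,000: 0.13856 × $12,000,000 = $1,662,720.

$1,660,000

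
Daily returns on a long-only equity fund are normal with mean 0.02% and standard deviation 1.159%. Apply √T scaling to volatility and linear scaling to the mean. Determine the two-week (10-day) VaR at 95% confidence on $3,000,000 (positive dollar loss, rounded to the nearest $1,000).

$175,000

At 95%, z = 1.645.
σ_{10d} = 1.159% × √10 = 3.665%; μ_{10d} = 10 × 0.02% = 0.200%.
VaR = −(0.200%) + 1.645 × 3.665% = 5.829%.
On $3,000,000: 0.05829 × $3,000,000 = $174,870.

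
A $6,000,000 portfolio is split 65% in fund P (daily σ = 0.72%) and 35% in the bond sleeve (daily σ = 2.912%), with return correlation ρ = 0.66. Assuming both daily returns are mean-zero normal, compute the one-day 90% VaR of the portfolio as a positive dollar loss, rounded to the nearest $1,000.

$106,000

σ_p² = 0.65²·0.72² + 0.35²·2.912² + 2·0.66·0.65·0.35·0.72·2.912 = 1.8874 (%²).
σ_p = √1.8874 = 1.374%.
At 90%, z = 1.282.
VaR = 1.282 × 1.374% = 1.761%; on $6,000,000 that is $105,660.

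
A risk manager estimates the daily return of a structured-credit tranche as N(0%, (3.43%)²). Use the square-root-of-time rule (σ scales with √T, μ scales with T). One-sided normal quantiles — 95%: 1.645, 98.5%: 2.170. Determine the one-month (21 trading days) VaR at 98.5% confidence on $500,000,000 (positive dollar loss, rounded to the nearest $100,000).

$170,500,000

σ_{21d} = 3.43% × √21 = 15.718%.
VaR = 2.170 × 15.718% = 34.108%.
On $500,000,000: 0.34108 × $500,000,000 = $170,540,000.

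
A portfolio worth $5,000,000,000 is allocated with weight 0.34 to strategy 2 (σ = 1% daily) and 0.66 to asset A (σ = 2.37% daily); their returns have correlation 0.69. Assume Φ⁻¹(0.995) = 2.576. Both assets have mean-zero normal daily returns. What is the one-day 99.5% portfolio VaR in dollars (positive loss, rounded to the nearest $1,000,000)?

$234,000,000

σ_p² = 0.34²·1² + 0.66²·2.37² + 2·0.69·0.34·0.66·1·2.37 = 3.2962 (%²).
σ_p = √3.2962 = 1.816%.
VaR = 2.576 × 1.816% = 4.678%; on $5,000,000,000 that is $233,900,000.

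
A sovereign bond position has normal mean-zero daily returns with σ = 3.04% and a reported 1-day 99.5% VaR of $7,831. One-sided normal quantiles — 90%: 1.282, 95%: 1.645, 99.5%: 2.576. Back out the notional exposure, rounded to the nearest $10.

VaR as a fraction of value: z·σ = 2.576 × 3.04% = 7.83104%.
Position = $7,831 / 0.0783104 = $99,999.

$100,000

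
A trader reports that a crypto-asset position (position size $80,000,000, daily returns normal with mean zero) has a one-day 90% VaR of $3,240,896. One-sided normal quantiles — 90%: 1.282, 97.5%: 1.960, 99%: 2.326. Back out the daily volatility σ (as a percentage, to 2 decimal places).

VaR as a fraction: $3,240,896 / $80,000,000 = 4.051%.
σ = VaR / z = 4.051% / 1.282 = 3.160%.

3.16%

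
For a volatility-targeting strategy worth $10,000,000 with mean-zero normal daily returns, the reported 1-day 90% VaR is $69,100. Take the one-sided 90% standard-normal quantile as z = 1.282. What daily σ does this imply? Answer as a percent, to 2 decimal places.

VaR as a fraction: $69,100 / $10,000,000 = 0.691%.
σ = VaR / z = 0.691% / 1.282 = 0.539%.

0.54%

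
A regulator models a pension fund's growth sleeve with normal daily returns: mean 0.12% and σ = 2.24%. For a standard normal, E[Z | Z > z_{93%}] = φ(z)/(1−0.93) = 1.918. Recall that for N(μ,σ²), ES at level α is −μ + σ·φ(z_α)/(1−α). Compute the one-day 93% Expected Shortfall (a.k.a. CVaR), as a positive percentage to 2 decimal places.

4.18%

ES = −(0.12%) + 2.24% × 1.918 = 4.176%.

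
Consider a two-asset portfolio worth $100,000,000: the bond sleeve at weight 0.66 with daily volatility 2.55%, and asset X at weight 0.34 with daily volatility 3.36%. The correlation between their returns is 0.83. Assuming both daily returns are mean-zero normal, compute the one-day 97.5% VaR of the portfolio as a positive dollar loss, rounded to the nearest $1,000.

$5,306,000

σ_p² = 0.66²·2.55² + 0.34²·3.36² + 2·0.83·0.66·0.34·2.55·3.36 = 7.3292 (%²).
σ_p = √7.3292 = 2.707%.
At 97.5%, z = 1.960.
VaR = 1.960 × 2.707% = 5.306%; on $100,000,000 that is $5,306,000.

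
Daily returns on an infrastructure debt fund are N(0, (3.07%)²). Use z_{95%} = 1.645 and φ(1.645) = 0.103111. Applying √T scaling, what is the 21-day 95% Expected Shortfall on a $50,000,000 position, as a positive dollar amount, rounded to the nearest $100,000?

σ_{21d} = 3.07% × √21 = 14.069%.
ES multiplier = φ(z)/(1−α) = 0.103111/0.05 = 2.062.
ES = 14.069% × 2.062 = 29.010%; on $50,000,000: $14,505,000.

$14,500,000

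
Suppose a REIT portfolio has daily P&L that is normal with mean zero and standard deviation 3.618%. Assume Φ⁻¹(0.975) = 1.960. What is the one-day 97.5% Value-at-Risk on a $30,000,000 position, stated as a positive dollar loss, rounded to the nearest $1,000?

VaR = z·σ = 1.960 × 3.618% = 7.091%.
On $30,000,000: 0.07091 × $30,000,000 = $2,127,300.

$2,127,000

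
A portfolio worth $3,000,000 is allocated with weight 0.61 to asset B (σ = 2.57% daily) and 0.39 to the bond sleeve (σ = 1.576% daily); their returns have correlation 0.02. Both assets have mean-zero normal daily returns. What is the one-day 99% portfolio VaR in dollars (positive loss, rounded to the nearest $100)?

σ_p² = 0.61²·2.57² + 0.39²·1.576² + 2·0.02·0.61·0.39·2.57·1.576 = 2.8740 (%²).
σ_p = √2.8740 = 1.695%.
At 99%, z = 2.326.
VaR = 2.326 × 1.695% = 3.943%; on $3,000,000 that is $118,290.

$118,300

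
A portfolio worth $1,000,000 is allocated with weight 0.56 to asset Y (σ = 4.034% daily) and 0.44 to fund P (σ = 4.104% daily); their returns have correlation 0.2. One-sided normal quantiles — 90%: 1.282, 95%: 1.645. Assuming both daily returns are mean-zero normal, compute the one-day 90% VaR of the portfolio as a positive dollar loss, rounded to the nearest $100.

σ_p² = 0.56²·4.034² + 0.44²·4.104² + 2·0.2·0.56·0.44·4.034·4.104 = 9.9957 (%²).
σ_p = √9.9957 = 3.162%.
VaR = 1.282 × 3.162% = 4.054%; on $1,000,000 that is $40,540.

$40,500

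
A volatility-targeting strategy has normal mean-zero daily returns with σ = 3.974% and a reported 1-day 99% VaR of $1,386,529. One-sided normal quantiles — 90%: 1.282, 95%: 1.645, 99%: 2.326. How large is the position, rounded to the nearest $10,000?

VaR as a fraction of value: z·σ = 2.326 × 3.974% = 9.24352%.
Position = $1,386,529 / 0.0924352 = $15,000,004.

$15,000,000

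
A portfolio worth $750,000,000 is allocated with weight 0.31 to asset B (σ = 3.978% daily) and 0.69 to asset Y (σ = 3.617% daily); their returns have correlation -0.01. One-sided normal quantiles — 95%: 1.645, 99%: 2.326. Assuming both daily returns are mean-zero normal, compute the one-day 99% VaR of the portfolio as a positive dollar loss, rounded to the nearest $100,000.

σ_p² = 0.31²·3.978² + 0.69²·3.617² + 2·-0.01·0.31·0.69·3.978·3.617 = 7.6878 (%²).
σ_p = √7.6878 = 2.773%.
VaR = 2.326 × 2.773% = 6.450%; on $750,000,000 that is $48,375,000.

$48,400,000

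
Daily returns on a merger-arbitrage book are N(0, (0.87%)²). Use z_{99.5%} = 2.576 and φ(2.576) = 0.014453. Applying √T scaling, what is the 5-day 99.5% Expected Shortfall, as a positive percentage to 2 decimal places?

σ_{5d} = 0.87% × √5 = 1.945%.
ES multiplier = φ(z)/(1−α) = 0.014453/0.005 = 2.891.
ES = 1.945% × 2.891 = 5.623%.

5.62%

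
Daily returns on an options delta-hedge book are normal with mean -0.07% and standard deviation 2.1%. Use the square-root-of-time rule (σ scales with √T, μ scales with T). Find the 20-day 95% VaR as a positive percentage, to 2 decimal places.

16.85%

At 95%, z = 1.645.
σ_{20d} = 2.1% × √20 = 9.391%; μ_{20d} = 20 × -0.07% = -1.400%.
VaR = −(-1.400%) + 1.645 × 9.391% = 16.848%.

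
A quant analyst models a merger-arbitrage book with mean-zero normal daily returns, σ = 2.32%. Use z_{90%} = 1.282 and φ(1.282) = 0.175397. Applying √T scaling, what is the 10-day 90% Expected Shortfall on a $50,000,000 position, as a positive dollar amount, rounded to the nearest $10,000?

σ_{10d} = 2.32% × √10 = 7.336%.
ES multiplier = φ(z)/(1−α) = 0.175397/0.1 = 1.754.
ES = 7.336% × 1.754 = 12.867%; on $50,000,000: $6,433,500.

$6,430,000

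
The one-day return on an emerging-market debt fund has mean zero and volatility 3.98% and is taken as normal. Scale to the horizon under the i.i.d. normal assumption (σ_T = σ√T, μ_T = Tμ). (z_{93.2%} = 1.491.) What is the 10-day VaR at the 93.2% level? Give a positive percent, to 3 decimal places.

σ_{10d} = 3.98% × √10 = 12.586%.
VaR = 1.491 × 12.586% = 18.766%.

18.766%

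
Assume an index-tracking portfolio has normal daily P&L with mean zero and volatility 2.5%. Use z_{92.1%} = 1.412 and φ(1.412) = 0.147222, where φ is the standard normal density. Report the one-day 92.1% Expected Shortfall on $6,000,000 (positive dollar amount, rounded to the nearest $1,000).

$280,000

Tail multiplier: φ(z)/(1−α) = 0.147222 / 0.079 = 1.864.
ES = 2.5% × 1.864 = 4.660%.
On $6,000,000: 0.04660 × $6,000,000 = $279,600.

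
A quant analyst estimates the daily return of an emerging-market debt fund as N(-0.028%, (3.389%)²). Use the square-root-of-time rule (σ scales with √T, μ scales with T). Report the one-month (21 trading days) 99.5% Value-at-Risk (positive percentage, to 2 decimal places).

At 99.5%, z = 2.576.
σ_{21d} = 3.389% × √21 = 15.530%; μ_{21d} = 21 × -0.028% = -0.588%.
VaR = −(-0.588%) + 2.576 × 15.530% = 40.593%.

40.59%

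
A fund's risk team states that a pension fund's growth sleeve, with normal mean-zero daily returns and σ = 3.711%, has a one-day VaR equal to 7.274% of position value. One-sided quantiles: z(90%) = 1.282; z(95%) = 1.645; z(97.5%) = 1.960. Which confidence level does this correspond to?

97.5%

Implied z = VaR/σ = 7.274 / 3.711 = 1.960.
This matches z(97.5%) = 1.960.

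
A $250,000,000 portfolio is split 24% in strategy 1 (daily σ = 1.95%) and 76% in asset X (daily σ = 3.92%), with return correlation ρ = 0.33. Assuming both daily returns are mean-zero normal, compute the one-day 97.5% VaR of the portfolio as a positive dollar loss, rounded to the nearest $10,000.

$15,510,000

σ_p² = 0.24²·1.95² + 0.76²·3.92² + 2·0.33·0.24·0.76·1.95·3.92 = 10.0149 (%²).
σ_p = √10.0149 = 3.165%.
At 97.5%, z = 1.960.
VaR = 1.960 × 3.165% = 6.203%; on $250,000,000 that is $15,507,500.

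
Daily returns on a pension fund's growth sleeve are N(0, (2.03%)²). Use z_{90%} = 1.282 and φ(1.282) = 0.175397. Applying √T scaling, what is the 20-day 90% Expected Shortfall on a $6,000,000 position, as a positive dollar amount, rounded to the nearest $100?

$955,400

σ_{20d} = 2.03% × √20 = 9.078%.
ES multiplier = φ(z)/(1−α) = 0.175397/0.1 = 1.754.
ES = 9.078% × 1.754 = 15.923%; on $6,000,000: $955,380.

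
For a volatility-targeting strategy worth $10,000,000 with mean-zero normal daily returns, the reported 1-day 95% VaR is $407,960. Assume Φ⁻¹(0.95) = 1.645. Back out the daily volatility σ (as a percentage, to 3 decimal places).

2.480%

VaR as a fraction: $407,960 / $10,000,000 = 4.080%.
σ = VaR / z = 4.080% / 1.645 = 2.480%.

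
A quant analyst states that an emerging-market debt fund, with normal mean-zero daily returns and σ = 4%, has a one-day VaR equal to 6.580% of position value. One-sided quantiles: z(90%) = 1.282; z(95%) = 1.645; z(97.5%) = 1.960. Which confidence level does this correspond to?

Implied z = VaR/σ = 6.580 / 4 = 1.645.
This matches z(95%) = 1.645.

95%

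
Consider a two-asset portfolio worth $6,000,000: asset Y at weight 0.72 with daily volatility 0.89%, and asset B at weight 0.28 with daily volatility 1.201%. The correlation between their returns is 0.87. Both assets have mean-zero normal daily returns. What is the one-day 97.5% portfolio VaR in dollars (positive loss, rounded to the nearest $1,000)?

$111,000

σ_p² = 0.72²·0.89² + 0.28²·1.201² + 2·0.87·0.72·0.28·0.89·1.201 = 0.8987 (%²).
σ_p = √0.8987 = 0.948%.
At 97.5%, z = 1.960.
VaR = 1.960 × 0.948% = 1.858%; on $6,000,000 that is $111,480.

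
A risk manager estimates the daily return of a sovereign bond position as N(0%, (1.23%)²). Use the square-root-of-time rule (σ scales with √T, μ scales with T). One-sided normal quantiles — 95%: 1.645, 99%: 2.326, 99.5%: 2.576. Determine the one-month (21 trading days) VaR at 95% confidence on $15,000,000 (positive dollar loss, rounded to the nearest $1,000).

σ_{21d} = 1.23% × √21 = 5.637%.
VaR = 1.645 × 5.637% = 9.273%.
On $15,000,000: 0.09273 × $15,000,000 = $1,390,950.

$1,391,000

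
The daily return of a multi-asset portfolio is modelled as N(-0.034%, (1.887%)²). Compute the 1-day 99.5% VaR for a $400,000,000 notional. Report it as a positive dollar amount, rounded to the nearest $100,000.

At 99.5% one-sided, z = 2.576.
VaR = −μ + z·σ = −(-0.034%) + 2.576 × 1.887% = 4.895%.
On $400,000,000: 0.04895 × $400,000,000 = $19,580,000.

$19,600,000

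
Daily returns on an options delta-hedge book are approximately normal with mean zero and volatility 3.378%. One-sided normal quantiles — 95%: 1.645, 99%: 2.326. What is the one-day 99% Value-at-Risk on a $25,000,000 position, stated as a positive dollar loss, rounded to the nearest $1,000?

$1,964,000

VaR = z·σ = 2.326 × 3.378% = 7.857%.
On $25,000,000: 0.07857 × $25,000,000 = $1,964,250.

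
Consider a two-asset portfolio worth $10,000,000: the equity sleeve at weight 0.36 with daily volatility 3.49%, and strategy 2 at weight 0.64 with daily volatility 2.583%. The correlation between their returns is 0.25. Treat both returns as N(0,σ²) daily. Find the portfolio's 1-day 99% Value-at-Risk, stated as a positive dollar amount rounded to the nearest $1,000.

$538,000

σ_p² = 0.36²·3.49² + 0.64²·2.583² + 2·0.25·0.36·0.64·3.49·2.583 = 5.3498 (%²).
σ_p = √5.3498 = 2.313%.
At 99%, z = 2.326.
VaR = 2.326 × 2.313% = 5.380%; on $10,000,000 that is $538,000.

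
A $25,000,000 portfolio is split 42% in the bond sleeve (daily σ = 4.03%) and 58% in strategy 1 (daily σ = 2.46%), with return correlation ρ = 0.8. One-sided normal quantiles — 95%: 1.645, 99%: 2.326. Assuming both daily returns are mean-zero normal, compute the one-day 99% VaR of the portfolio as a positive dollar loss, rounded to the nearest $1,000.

σ_p² = 0.42²·4.03² + 0.58²·2.46² + 2·0.8·0.42·0.58·4.03·2.46 = 8.7647 (%²).
σ_p = √8.7647 = 2.961%.
VaR = 2.326 × 2.961% = 6.887%; on $25,000,000 that is $1,721,750.

$1,722,000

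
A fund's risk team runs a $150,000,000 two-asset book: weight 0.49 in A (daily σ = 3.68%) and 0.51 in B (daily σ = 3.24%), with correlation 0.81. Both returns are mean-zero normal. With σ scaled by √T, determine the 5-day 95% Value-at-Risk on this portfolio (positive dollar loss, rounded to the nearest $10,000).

$18,140,000

σ_p = √(0.49²·3.68² + 0.51²·3.24² + 2·0.81·0.49·0.51·3.68·3.24) = 3.288%.
σ_{5d} = 3.288% × √5 = 7.352%.
z(95%) = 1.645.
VaR = 1.645 × 7.352% = 12.094%; on $150,000,000 that is $18,141,000.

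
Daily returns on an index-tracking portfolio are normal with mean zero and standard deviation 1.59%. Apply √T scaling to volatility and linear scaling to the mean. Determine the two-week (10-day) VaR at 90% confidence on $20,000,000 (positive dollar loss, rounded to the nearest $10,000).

$1,290,000

At 90%, z = 1.282.
σ_{10d} = 1.59% × √10 = 5.028%.
VaR = 1.282 × 5.028% = 6.446%.
On $20,000,000: 0.06446 × $20,000,000 = $1,289,200.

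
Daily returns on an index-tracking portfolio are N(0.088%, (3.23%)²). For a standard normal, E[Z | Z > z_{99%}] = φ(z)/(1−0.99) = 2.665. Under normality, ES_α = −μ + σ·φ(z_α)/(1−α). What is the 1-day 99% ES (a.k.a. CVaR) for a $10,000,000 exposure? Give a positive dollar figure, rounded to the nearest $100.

$852,000

ES = −(0.088%) + 3.23% × 2.665 = 8.520%.
On $10,000,000: 0.08520 × $10,000,000 = $852,000.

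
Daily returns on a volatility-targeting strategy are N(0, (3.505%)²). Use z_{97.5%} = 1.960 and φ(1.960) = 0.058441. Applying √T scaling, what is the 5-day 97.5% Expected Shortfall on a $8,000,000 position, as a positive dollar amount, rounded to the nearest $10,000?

$1,470,000

σ_{5d} = 3.505% × √5 = 7.837%.
ES multiplier = φ(z)/(1−α) = 0.058441/0.025 = 2.338.
ES = 7.837% × 2.338 = 18.323%; on $8,000,000: $1,465,840.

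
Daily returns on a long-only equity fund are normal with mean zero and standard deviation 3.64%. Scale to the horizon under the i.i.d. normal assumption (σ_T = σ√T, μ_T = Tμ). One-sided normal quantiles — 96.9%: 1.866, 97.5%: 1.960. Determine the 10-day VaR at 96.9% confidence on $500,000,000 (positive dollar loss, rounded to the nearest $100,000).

σ_{10d} = 3.64% × √10 = 11.511%.
VaR = 1.866 × 11.511% = 21.480%.
On $500,000,000: 0.21480 × $500,000,000 = $107,400,000.

$107,400,000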